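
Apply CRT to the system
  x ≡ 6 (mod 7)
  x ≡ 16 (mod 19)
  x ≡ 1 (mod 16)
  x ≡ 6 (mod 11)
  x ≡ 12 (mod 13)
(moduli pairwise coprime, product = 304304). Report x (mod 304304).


Product of moduli M = 7 · 19 · 16 · 11 · 13 = 304304.
Merge one congruence at a time:
  Start: x ≡ 6 (mod 7).
  Combine with x ≡ 16 (mod 19); new modulus lcm = 133.
    Write x = 6 + 7·t and substitute into x ≡ 16 (mod 19): 7·t ≡ 16 − 6 = 10 (mod 19).
    The inverse of 7 mod 19 is 11 (since 7·11 = 77 = 4·19 + 1), so t ≡ 11·10 = 110 ≡ 15 (mod 19).
    Then x = 6 + 7·15 = 111, valid modulo lcm(7, 19) = 133: x ≡ 111 (mod 133).
  Combine with x ≡ 1 (mod 16); new modulus lcm = 2128.
    Write x = 111 + 133·t and substitute into x ≡ 1 (mod 16): 133·t ≡ 1 − 111 = -110 (mod 16).
    Reduce coefficients mod 16: 5·t ≡ 2 (mod 16).
    The inverse of 5 mod 16 is 13 (since 5·13 = 65 = 4·16 + 1), so t ≡ 13·2 = 26 ≡ 10 (mod 16).
    Then x = 111 + 133·10 = 1441, valid modulo lcm(133, 16) = 2128: x ≡ 1441 (mod 2128).
  Combine with x ≡ 6 (mod 11); new modulus lcm = 23408.
    Write x = 1441 + 2128·t and substitute into x ≡ 6 (mod 11): 2128·t ≡ 6 − 1441 = -1435 (mod 11).
    Reduce coefficients mod 11: 5·t ≡ 6 (mod 11).
    The inverse of 5 mod 11 is 9 (since 5·9 = 45 = 4·11 + 1), so t ≡ 9·6 = 54 ≡ 10 (mod 11).
    Then x = 1441 + 2128·10 = 22721, valid modulo lcm(2128, 11) = 23408: x ≡ 22721 (mod 23408).
  Combine with x ≡ 12 (mod 13); new modulus lcm = 304304.
    Write x = 22721 + 23408·t and substitute into x ≡ 12 (mod 13): 23408·t ≡ 12 − 22721 = -22709 (mod 13).
    Reduce coefficients mod 13: 8·t ≡ 2 (mod 13).
    The inverse of 8 mod 13 is 5 (since 8·5 = 40 = 3·13 + 1), so t ≡ 5·2 = 10 ≡ 10 (mod 13).
    Then x = 22721 + 23408·10 = 256801, valid modulo lcm(23408, 13) = 304304: x ≡ 256801 (mod 304304).
Verify against each original: 256801 mod 7 = 6, 256801 mod 19 = 16, 256801 mod 16 = 1, 256801 mod 11 = 6, 256801 mod 13 = 12.

x ≡ 256801 (mod 304304).


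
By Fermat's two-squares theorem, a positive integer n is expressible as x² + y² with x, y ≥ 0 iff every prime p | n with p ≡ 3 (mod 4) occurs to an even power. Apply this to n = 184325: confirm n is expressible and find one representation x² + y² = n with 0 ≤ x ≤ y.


Step 1: Factor n = 184325 = 5^2 · 73 · 101.
Step 2: Check the mod-4 condition on each prime factor: 5 ≡ 1 (mod 4), exponent 2; 73 ≡ 1 (mod 4), exponent 1; 101 ≡ 1 (mod 4), exponent 1.
All primes ≡ 3 (mod 4) appear to even exponent (or don't appear), so by the two-squares theorem n IS expressible as a sum of two squares.
Step 3: Build a representation. Group n = k² · m with k = 5 and m = 73 · 101 = 7373 (a product of primes ≡ 1 (mod 4)); a representation of m scales to one of n via (k·x)² + (k·y)² = k²(x² + y²). Each prime p ≡ 1 (mod 4) is itself a sum of two squares; find a² by testing p − a² for a perfect square:
  73: 73 − 1² = 72, 73 − 2² = 69, 73 − 3² = 64 = 8² ⇒ 73 = 3² + 8².
  101: 101 − 1² = 100 = 10² ⇒ 101 = 1² + 10².
  Combine using the Brahmagupta–Fibonacci identity (a² + b²)(c² + d²) = (ac − bd)² + (ad + bc)² = (ac + bd)² + (ad − bc)²:
  73 · 101 = 7373: from (3² + 8²)(1² + 10²), take (3·1 − 8·10, 3·10 + 8·1) = (3 − 80, 30 + 8) = (-77, 38); dropping signs (only squares matter) gives (77, 38); check 77² + 38² = 5929 + 1444 = 7373 ✓.
  Scale by k = 5: (5·77, 5·38) = (385, 190).
Step 4: Order so x ≤ y and verify: 190² + 385² = 36100 + 148225 = 184325 = n. ✓

n = 184325 = 190² + 385² (one valid representation with x ≤ y).


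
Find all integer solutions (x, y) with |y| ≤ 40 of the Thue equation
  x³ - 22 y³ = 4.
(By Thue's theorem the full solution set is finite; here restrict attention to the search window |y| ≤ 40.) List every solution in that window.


The equation is x³ - 22y³ = 4. For fixed y, x³ = 22·y³ + 4, so a solution requires the RHS to be a perfect cube.
Strategy: iterate y from -40 to 40, compute RHS = 22·y³ + 4, and check whether it is a (positive or negative) perfect cube.
Check small values of y:
  y = 0: RHS = 4 is not a perfect cube.
  y = 1: RHS = 26 is not a perfect cube.
  y = -1: RHS = -18 is not a perfect cube.
  y = 2: RHS = 180 is not a perfect cube.
  y = -2: RHS = -172 is not a perfect cube.
  y = 3: RHS = 598 is not a perfect cube.
  y = -3: RHS = -590 is not a perfect cube.
Continuing the search up to |y| = 40 finds no solutions either.
No (x, y) in the scanned range satisfies the equation.

No integer solutions with |y| ≤ 40.


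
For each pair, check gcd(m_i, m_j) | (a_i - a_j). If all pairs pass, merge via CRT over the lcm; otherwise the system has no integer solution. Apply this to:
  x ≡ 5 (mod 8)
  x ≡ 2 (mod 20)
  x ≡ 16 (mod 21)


Moduli 8, 20, 21 are not pairwise coprime, so CRT works modulo lcm(m_i) when all pairwise compatibility conditions hold.
Pairwise compatibility: gcd(m_i, m_j) must divide a_i - a_j for every pair.
Merge one congruence at a time:
  Start: x ≡ 5 (mod 8).
  Combine with x ≡ 2 (mod 20): gcd(8, 20) = 4, and 2 - 5 = -3 is NOT divisible by 4.
    ⇒ system is inconsistent (no integer solution).

No solution (the system is inconsistent).


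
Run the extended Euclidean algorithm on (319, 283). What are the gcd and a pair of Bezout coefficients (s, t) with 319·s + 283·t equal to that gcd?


Euclidean algorithm on (319, 283) — divide until remainder is 0:
  319 = 1 · 283 + 36
  283 = 7 · 36 + 31
  36 = 1 · 31 + 5
  31 = 6 · 5 + 1
  5 = 5 · 1 + 0
gcd(319, 283) = 1.
Track Bezout coefficients alongside the remainders: start with r₀ = 319 = a·1 + b·0 (s = 1, t = 0) and r₁ = 283 = a·0 + b·1 (s = 0, t = 1); each new remainder r_{k+1} = r_{k-1} − q_k·r_k inherits s_{k+1} = s_{k-1} − q_k·s_k, t_{k+1} = t_{k-1} − q_k·t_k, so r_k = a·s_k + b·t_k at every step:
  q = 1: r = 36, s = 1 − 1·0 = 1, t = 0 − 1·1 = -1  (check: 319·1 + 283·(-1) = 36)
  q = 7: r = 31, s = 0 − 7·1 = -7, t = 1 − 7·(-1) = 8  (check: 319·(-7) + 283·8 = 31)
  q = 1: r = 5, s = 1 − 1·(-7) = 8, t = -1 − 1·8 = -9  (check: 319·8 + 283·(-9) = 5)
  q = 6: r = 1, s = -7 − 6·8 = -55, t = 8 − 6·(-9) = 62  (check: 319·(-55) + 283·62 = 1)
The row with r = 1 (the gcd) gives the Bezout coefficients s = -55, t = 62.
Result: 319 · (-55) + 283 · (62) = 1.

gcd(319, 283) = 1; s = -55, t = 62 (check: 319·(-55) + 283·62 = 1).


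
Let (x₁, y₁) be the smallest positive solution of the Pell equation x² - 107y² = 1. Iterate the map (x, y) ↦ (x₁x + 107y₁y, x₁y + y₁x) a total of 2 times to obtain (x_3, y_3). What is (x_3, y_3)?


Step 1: Find the fundamental solution (x₁, y₁) of x² - 107y² = 1.
  Expand √107 as a continued fraction. a₀ = ⌊√107⌋ = 10; iterate m_{k+1} = d_k·a_k − m_k, d_{k+1} = (107 − m_{k+1}²)/d_k, a_{k+1} = ⌊(a₀ + m_{k+1})/d_{k+1}⌋ (starting m₀ = 0, d₀ = 1), with convergents p_k = a_k·p_{k-1} + p_{k-2}, q_k = a_k·q_{k-1} + q_{k-2} (p₋₁ = 1, q₋₁ = 0):
  k = 0: a₀ = 10; p₀/q₀ = 10/1; p₀² − 107·q₀² = 100 − 107 = -7.
  k = 1: m = 10, d = 7, a = ⌊(10 + 10)/7⌋ = 2; p/q = (2·10 + 1)/(2·1 + 0) = 21/2; p² − 107·q² = 441 − 428 = 13.
  k = 2: m = 4, d = 13, a = ⌊(10 + 4)/13⌋ = 1; p/q = (1·21 + 10)/(1·2 + 1) = 31/3; p² − 107·q² = 961 − 963 = -2.
  k = 3: m = 9, d = 2, a = ⌊(10 + 9)/2⌋ = 9; p/q = (9·31 + 21)/(9·3 + 2) = 300/29; p² − 107·q² = 90000 − 89987 = 13.
  k = 4: m = 9, d = 13, a = ⌊(10 + 9)/13⌋ = 1; p/q = (1·300 + 31)/(1·29 + 3) = 331/32; p² − 107·q² = 109561 − 109568 = -7.
  k = 5: m = 4, d = 7, a = ⌊(10 + 4)/7⌋ = 2; p/q = (2·331 + 300)/(2·32 + 29) = 962/93; p² − 107·q² = 925444 − 925443 = 1.
  The first convergent with p² − 107·q² = 1 gives the fundamental solution (x₁, y₁) = (962, 93).
Step 2: Apply the recurrence (x_{n+1}, y_{n+1}) = (x₁x_n + 107y₁y_n, x₁y_n + y₁x_n) repeatedly.
  From (x_1, y_1) = (962, 93): x_2 = 962·962 + 107·93·93 = 1850887; y_2 = 962·93 + 93·962 = 178932.
  From (x_2, y_2) = (1850887, 178932): x_3 = 962·1850887 + 107·93·178932 = 3561105626; y_3 = 962·178932 + 93·1850887 = 344265075.
Step 3: Verify x_3² - 107·y_3² = 12681473279528851876 - 12681473279528851875 = 1 (should be 1). ✓

(x_1, y_1) = (962, 93); (x_3, y_3) = (3561105626, 344265075).


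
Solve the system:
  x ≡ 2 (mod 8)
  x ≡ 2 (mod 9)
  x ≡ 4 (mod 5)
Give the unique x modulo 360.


Moduli 8, 9, 5 are pairwise coprime; by CRT there is a unique solution modulo M = 8 · 9 · 5 = 360.
Solve pairwise, accumulating the modulus:
  Start with x ≡ 2 (mod 8).
  Combine with x ≡ 2 (mod 9): since gcd(8, 9) = 1, we get a unique residue mod 72.
    Write x = 2 + 8·t and substitute into x ≡ 2 (mod 9): 8·t ≡ 2 − 2 = 0 (mod 9).
    The inverse of 8 mod 9 is 8 (since 8·8 = 64 = 7·9 + 1), so t ≡ 8·0 = 0 ≡ 0 (mod 9).
    Then x = 2 + 8·0 = 2, valid modulo lcm(8, 9) = 72: x ≡ 2 (mod 72).
  Combine with x ≡ 4 (mod 5): since gcd(72, 5) = 1, we get a unique residue mod 360.
    Write x = 2 + 72·t and substitute into x ≡ 4 (mod 5): 72·t ≡ 4 − 2 = 2 (mod 5).
    Reduce coefficients mod 5: 2·t ≡ 2 (mod 5).
    The inverse of 2 mod 5 is 3 (since 2·3 = 6 = 1·5 + 1), so t ≡ 3·2 = 6 ≡ 1 (mod 5).
    Then x = 2 + 72·1 = 74, valid modulo lcm(72, 5) = 360: x ≡ 74 (mod 360).
Verify: 74 mod 8 = 2 ✓, 74 mod 9 = 2 ✓, 74 mod 5 = 4 ✓.

x ≡ 74 (mod 360).


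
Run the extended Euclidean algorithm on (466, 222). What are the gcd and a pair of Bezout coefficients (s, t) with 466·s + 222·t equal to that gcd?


Euclidean algorithm on (466, 222) — divide until remainder is 0:
  466 = 2 · 222 + 22
  222 = 10 · 22 + 2
  22 = 11 · 2 + 0
gcd(466, 222) = 2.
Track Bezout coefficients alongside the remainders: start with r₀ = 466 = a·1 + b·0 (s = 1, t = 0) and r₁ = 222 = a·0 + b·1 (s = 0, t = 1); each new remainder r_{k+1} = r_{k-1} − q_k·r_k inherits s_{k+1} = s_{k-1} − q_k·s_k, t_{k+1} = t_{k-1} − q_k·t_k, so r_k = a·s_k + b·t_k at every step:
  q = 2: r = 22, s = 1 − 2·0 = 1, t = 0 − 2·1 = -2  (check: 466·1 + 222·(-2) = 22)
  q = 10: r = 2, s = 0 − 10·1 = -10, t = 1 − 10·(-2) = 21  (check: 466·(-10) + 222·21 = 2)
The row with r = 2 (the gcd) gives the Bezout coefficients s = -10, t = 21.
Result: 466 · (-10) + 222 · (21) = 2.

gcd(466, 222) = 2; s = -10, t = 21 (check: 466·(-10) + 222·21 = 2).


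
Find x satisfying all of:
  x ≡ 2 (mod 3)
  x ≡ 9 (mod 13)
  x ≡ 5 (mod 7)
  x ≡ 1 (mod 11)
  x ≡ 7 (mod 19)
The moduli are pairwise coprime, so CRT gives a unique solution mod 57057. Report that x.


Product of moduli M = 3 · 13 · 7 · 11 · 19 = 57057.
Merge one congruence at a time:
  Start: x ≡ 2 (mod 3).
  Combine with x ≡ 9 (mod 13); new modulus lcm = 39.
    Write x = 2 + 3·t and substitute into x ≡ 9 (mod 13): 3·t ≡ 9 − 2 = 7 (mod 13).
    The inverse of 3 mod 13 is 9 (since 3·9 = 27 = 2·13 + 1), so t ≡ 9·7 = 63 ≡ 11 (mod 13).
    Then x = 2 + 3·11 = 35, valid modulo lcm(3, 13) = 39: x ≡ 35 (mod 39).
  Combine with x ≡ 5 (mod 7); new modulus lcm = 273.
    Write x = 35 + 39·t and substitute into x ≡ 5 (mod 7): 39·t ≡ 5 − 35 = -30 (mod 7).
    Reduce coefficients mod 7: 4·t ≡ 5 (mod 7).
    The inverse of 4 mod 7 is 2 (since 4·2 = 8 = 1·7 + 1), so t ≡ 2·5 = 10 ≡ 3 (mod 7).
    Then x = 35 + 39·3 = 152, valid modulo lcm(39, 7) = 273: x ≡ 152 (mod 273).
  Combine with x ≡ 1 (mod 11); new modulus lcm = 3003.
    Write x = 152 + 273·t and substitute into x ≡ 1 (mod 11): 273·t ≡ 1 − 152 = -151 (mod 11).
    Reduce coefficients mod 11: 9·t ≡ 3 (mod 11).
    The inverse of 9 mod 11 is 5 (since 9·5 = 45 = 4·11 + 1), so t ≡ 5·3 = 15 ≡ 4 (mod 11).
    Then x = 152 + 273·4 = 1244, valid modulo lcm(273, 11) = 3003: x ≡ 1244 (mod 3003).
  Combine with x ≡ 7 (mod 19); new modulus lcm = 57057.
    Write x = 1244 + 3003·t and substitute into x ≡ 7 (mod 19): 3003·t ≡ 7 − 1244 = -1237 (mod 19).
    Reduce coefficients mod 19: 1·t ≡ 17 (mod 19).
    So t ≡ 17 (mod 19).
    Then x = 1244 + 3003·17 = 52295, valid modulo lcm(3003, 19) = 57057: x ≡ 52295 (mod 57057).
Verify against each original: 52295 mod 3 = 2, 52295 mod 13 = 9, 52295 mod 7 = 5, 52295 mod 11 = 1, 52295 mod 19 = 7.

x ≡ 52295 (mod 57057).


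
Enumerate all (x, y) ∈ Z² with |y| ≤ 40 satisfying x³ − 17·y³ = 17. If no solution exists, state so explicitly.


The equation is x³ - 17y³ = 17. For fixed y, x³ = 17·y³ + 17, so a solution requires the RHS to be a perfect cube.
Strategy: iterate y from -40 to 40, compute RHS = 17·y³ + 17, and check whether it is a (positive or negative) perfect cube.
Check small values of y:
  y = 0: RHS = 17 is not a perfect cube.
  y = 1: RHS = 34 is not a perfect cube.
  y = -1: RHS = 0 = (0)³ ⇒ x = 0 works.
  y = 2: RHS = 153 is not a perfect cube.
  y = -2: RHS = -119 is not a perfect cube.
  y = 3: RHS = 476 is not a perfect cube.
  y = -3: RHS = -442 is not a perfect cube.
Continuing the search up to |y| = 40 finds no further solutions beyond those listed.
Collected solutions: (0, -1).

Solutions (with |y| ≤ 40): (0, -1).


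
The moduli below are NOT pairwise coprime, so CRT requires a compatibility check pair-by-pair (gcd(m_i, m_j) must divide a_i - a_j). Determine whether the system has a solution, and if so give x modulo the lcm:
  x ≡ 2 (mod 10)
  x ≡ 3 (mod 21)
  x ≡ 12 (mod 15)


Moduli 10, 21, 15 are not pairwise coprime, so CRT works modulo lcm(m_i) when all pairwise compatibility conditions hold.
Pairwise compatibility: gcd(m_i, m_j) must divide a_i - a_j for every pair.
Merge one congruence at a time:
  Start: x ≡ 2 (mod 10).
  Combine with x ≡ 3 (mod 21): gcd(10, 21) = 1; 3 - 2 = 1, which IS divisible by 1, so compatible.
    Write x = 2 + 10·t and substitute into x ≡ 3 (mod 21): 10·t ≡ 3 − 2 = 1 (mod 21).
    The inverse of 10 mod 21 is 19 (since 10·19 = 190 = 9·21 + 1), so t ≡ 19·1 = 19 ≡ 19 (mod 21).
    Then x = 2 + 10·19 = 192, valid modulo lcm(10, 21) = 210: x ≡ 192 (mod 210).
  Combine with x ≡ 12 (mod 15): gcd(210, 15) = 15; 12 - 192 = -180, which IS divisible by 15, so compatible.
    Write x = 192 + 210·t and substitute into x ≡ 12 (mod 15): 210·t ≡ 12 − 192 = -180 (mod 15).
    Divide the congruence (and modulus) by g = 15: 14·t ≡ -12 (mod 1).
    Modulo 1 every t works; take t = 0.
    Then x = 192 + 210·0 = 192, valid modulo lcm(210, 15) = 210: x ≡ 192 (mod 210).
Verify: 192 mod 10 = 2, 192 mod 21 = 3, 192 mod 15 = 12.

x ≡ 192 (mod 210).


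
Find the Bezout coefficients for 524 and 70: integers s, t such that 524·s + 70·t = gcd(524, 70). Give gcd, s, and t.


Euclidean algorithm on (524, 70) — divide until remainder is 0:
  524 = 7 · 70 + 34
  70 = 2 · 34 + 2
  34 = 17 · 2 + 0
gcd(524, 70) = 2.
Track Bezout coefficients alongside the remainders: start with r₀ = 524 = a·1 + b·0 (s = 1, t = 0) and r₁ = 70 = a·0 + b·1 (s = 0, t = 1); each new remainder r_{k+1} = r_{k-1} − q_k·r_k inherits s_{k+1} = s_{k-1} − q_k·s_k, t_{k+1} = t_{k-1} − q_k·t_k, so r_k = a·s_k + b·t_k at every step:
  q = 7: r = 34, s = 1 − 7·0 = 1, t = 0 − 7·1 = -7  (check: 524·1 + 70·(-7) = 34)
  q = 2: r = 2, s = 0 − 2·1 = -2, t = 1 − 2·(-7) = 15  (check: 524·(-2) + 70·15 = 2)
The row with r = 2 (the gcd) gives the Bezout coefficients s = -2, t = 15.
Result: 524 · (-2) + 70 · (15) = 2.

gcd(524, 70) = 2; s = -2, t = 15 (check: 524·(-2) + 70·15 = 2).


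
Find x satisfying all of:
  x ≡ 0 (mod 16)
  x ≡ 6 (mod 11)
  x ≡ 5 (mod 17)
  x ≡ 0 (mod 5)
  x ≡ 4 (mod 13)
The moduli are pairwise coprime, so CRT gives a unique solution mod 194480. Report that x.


Product of moduli M = 16 · 11 · 17 · 5 · 13 = 194480.
Merge one congruence at a time:
  Start: x ≡ 0 (mod 16).
  Combine with x ≡ 6 (mod 11); new modulus lcm = 176.
    Write x = 0 + 16·t and substitute into x ≡ 6 (mod 11): 16·t ≡ 6 − 0 = 6 (mod 11).
    Reduce coefficients mod 11: 5·t ≡ 6 (mod 11).
    The inverse of 5 mod 11 is 9 (since 5·9 = 45 = 4·11 + 1), so t ≡ 9·6 = 54 ≡ 10 (mod 11).
    Then x = 0 + 16·10 = 160, valid modulo lcm(16, 11) = 176: x ≡ 160 (mod 176).
  Combine with x ≡ 5 (mod 17); new modulus lcm = 2992.
    Write x = 160 + 176·t and substitute into x ≡ 5 (mod 17): 176·t ≡ 5 − 160 = -155 (mod 17).
    Reduce coefficients mod 17: 6·t ≡ 15 (mod 17).
    The inverse of 6 mod 17 is 3 (since 6·3 = 18 = 1·17 + 1), so t ≡ 3·15 = 45 ≡ 11 (mod 17).
    Then x = 160 + 176·11 = 2096, valid modulo lcm(176, 17) = 2992: x ≡ 2096 (mod 2992).
  Combine with x ≡ 0 (mod 5); new modulus lcm = 14960.
    Write x = 2096 + 2992·t and substitute into x ≡ 0 (mod 5): 2992·t ≡ 0 − 2096 = -2096 (mod 5).
    Reduce coefficients mod 5: 2·t ≡ 4 (mod 5).
    The inverse of 2 mod 5 is 3 (since 2·3 = 6 = 1·5 + 1), so t ≡ 3·4 = 12 ≡ 2 (mod 5).
    Then x = 2096 + 2992·2 = 8080, valid modulo lcm(2992, 5) = 14960: x ≡ 8080 (mod 14960).
  Combine with x ≡ 4 (mod 13); new modulus lcm = 194480.
    Write x = 8080 + 14960·t and substitute into x ≡ 4 (mod 13): 14960·t ≡ 4 − 8080 = -8076 (mod 13).
    Reduce coefficients mod 13: 10·t ≡ 10 (mod 13).
    The inverse of 10 mod 13 is 4 (since 10·4 = 40 = 3·13 + 1), so t ≡ 4·10 = 40 ≡ 1 (mod 13).
    Then x = 8080 + 14960·1 = 23040, valid modulo lcm(14960, 13) = 194480: x ≡ 23040 (mod 194480).
Verify against each original: 23040 mod 16 = 0, 23040 mod 11 = 6, 23040 mod 17 = 5, 23040 mod 5 = 0, 23040 mod 13 = 4.

x ≡ 23040 (mod 194480).


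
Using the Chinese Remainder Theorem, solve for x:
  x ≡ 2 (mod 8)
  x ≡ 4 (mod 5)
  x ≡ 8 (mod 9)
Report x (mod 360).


Moduli 8, 5, 9 are pairwise coprime; by CRT there is a unique solution modulo M = 8 · 5 · 9 = 360.
Solve pairwise, accumulating the modulus:
  Start with x ≡ 2 (mod 8).
  Combine with x ≡ 4 (mod 5): since gcd(8, 5) = 1, we get a unique residue mod 40.
    Write x = 2 + 8·t and substitute into x ≡ 4 (mod 5): 8·t ≡ 4 − 2 = 2 (mod 5).
    Reduce coefficients mod 5: 3·t ≡ 2 (mod 5).
    The inverse of 3 mod 5 is 2 (since 3·2 = 6 = 1·5 + 1), so t ≡ 2·2 = 4 ≡ 4 (mod 5).
    Then x = 2 + 8·4 = 34, valid modulo lcm(8, 5) = 40: x ≡ 34 (mod 40).
  Combine with x ≡ 8 (mod 9): since gcd(40, 9) = 1, we get a unique residue mod 360.
    Write x = 34 + 40·t and substitute into x ≡ 8 (mod 9): 40·t ≡ 8 − 34 = -26 (mod 9).
    Reduce coefficients mod 9: 4·t ≡ 1 (mod 9).
    The inverse of 4 mod 9 is 7 (since 4·7 = 28 = 3·9 + 1), so t ≡ 7·1 = 7 ≡ 7 (mod 9).
    Then x = 34 + 40·7 = 314, valid modulo lcm(40, 9) = 360: x ≡ 314 (mod 360).
Verify: 314 mod 8 = 2 ✓, 314 mod 5 = 4 ✓, 314 mod 9 = 8 ✓.

x ≡ 314 (mod 360).


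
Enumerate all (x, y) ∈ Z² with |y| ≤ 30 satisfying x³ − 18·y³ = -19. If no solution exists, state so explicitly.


The equation is x³ - 18y³ = -19. For fixed y, x³ = 18·y³ − 19, so a solution requires the RHS to be a perfect cube.
Strategy: iterate y from -30 to 30, compute RHS = 18·y³ − 19, and check whether it is a (positive or negative) perfect cube.
Check small values of y:
  y = 0: RHS = -19 is not a perfect cube.
  y = 1: RHS = -1 = (-1)³ ⇒ x = -1 works.
  y = -1: RHS = -37 is not a perfect cube.
  y = 2: RHS = 125 = (5)³ ⇒ x = 5 works.
  y = -2: RHS = -163 is not a perfect cube.
  y = 3: RHS = 467 is not a perfect cube.
  y = -3: RHS = -505 is not a perfect cube.
Continuing the search up to |y| = 30 finds no further solutions beyond those listed.
Collected solutions: (-1, 1), (5, 2).

Solutions (with |y| ≤ 30): (-1, 1), (5, 2).


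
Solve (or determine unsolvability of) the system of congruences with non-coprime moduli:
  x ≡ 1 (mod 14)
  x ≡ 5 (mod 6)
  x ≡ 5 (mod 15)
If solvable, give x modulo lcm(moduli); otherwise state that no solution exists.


Moduli 14, 6, 15 are not pairwise coprime, so CRT works modulo lcm(m_i) when all pairwise compatibility conditions hold.
Pairwise compatibility: gcd(m_i, m_j) must divide a_i - a_j for every pair.
Merge one congruence at a time:
  Start: x ≡ 1 (mod 14).
  Combine with x ≡ 5 (mod 6): gcd(14, 6) = 2; 5 - 1 = 4, which IS divisible by 2, so compatible.
    Write x = 1 + 14·t and substitute into x ≡ 5 (mod 6): 14·t ≡ 5 − 1 = 4 (mod 6).
    Divide the congruence (and modulus) by g = 2: 7·t ≡ 2 (mod 3).
    Reduce coefficients mod 3: 1·t ≡ 2 (mod 3).
    So t ≡ 2 (mod 3).
    Then x = 1 + 14·2 = 29, valid modulo lcm(14, 6) = 42: x ≡ 29 (mod 42).
  Combine with x ≡ 5 (mod 15): gcd(42, 15) = 3; 5 - 29 = -24, which IS divisible by 3, so compatible.
    Write x = 29 + 42·t and substitute into x ≡ 5 (mod 15): 42·t ≡ 5 − 29 = -24 (mod 15).
    Divide the congruence (and modulus) by g = 3: 14·t ≡ -8 (mod 5).
    Reduce coefficients mod 5: 4·t ≡ 2 (mod 5).
    The inverse of 4 mod 5 is 4 (since 4·4 = 16 = 3·5 + 1), so t ≡ 4·2 = 8 ≡ 3 (mod 5).
    Then x = 29 + 42·3 = 155, valid modulo lcm(42, 15) = 210: x ≡ 155 (mod 210).
Verify: 155 mod 14 = 1, 155 mod 6 = 5, 155 mod 15 = 5.

x ≡ 155 (mod 210).


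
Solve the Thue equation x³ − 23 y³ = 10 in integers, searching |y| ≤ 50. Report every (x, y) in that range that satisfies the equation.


The equation is x³ - 23y³ = 10. For fixed y, x³ = 23·y³ + 10, so a solution requires the RHS to be a perfect cube.
Strategy: iterate y from -50 to 50, compute RHS = 23·y³ + 10, and check whether it is a (positive or negative) perfect cube.
Check small values of y:
  y = 0: RHS = 10 is not a perfect cube.
  y = 1: RHS = 33 is not a perfect cube.
  y = -1: RHS = -13 is not a perfect cube.
  y = 2: RHS = 194 is not a perfect cube.
  y = -2: RHS = -174 is not a perfect cube.
  y = 3: RHS = 631 is not a perfect cube.
  y = -3: RHS = -611 is not a perfect cube.
Continuing the search up to |y| = 50 finds no solutions either.
No (x, y) in the scanned range satisfies the equation.

No integer solutions with |y| ≤ 50.


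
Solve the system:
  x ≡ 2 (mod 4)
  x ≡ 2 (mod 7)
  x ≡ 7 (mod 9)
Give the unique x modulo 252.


Moduli 4, 7, 9 are pairwise coprime; by CRT there is a unique solution modulo M = 4 · 7 · 9 = 252.
Solve pairwise, accumulating the modulus:
  Start with x ≡ 2 (mod 4).
  Combine with x ≡ 2 (mod 7): since gcd(4, 7) = 1, we get a unique residue mod 28.
    Write x = 2 + 4·t and substitute into x ≡ 2 (mod 7): 4·t ≡ 2 − 2 = 0 (mod 7).
    The inverse of 4 mod 7 is 2 (since 4·2 = 8 = 1·7 + 1), so t ≡ 2·0 = 0 ≡ 0 (mod 7).
    Then x = 2 + 4·0 = 2, valid modulo lcm(4, 7) = 28: x ≡ 2 (mod 28).
  Combine with x ≡ 7 (mod 9): since gcd(28, 9) = 1, we get a unique residue mod 252.
    Write x = 2 + 28·t and substitute into x ≡ 7 (mod 9): 28·t ≡ 7 − 2 = 5 (mod 9).
    Reduce coefficients mod 9: 1·t ≡ 5 (mod 9).
    So t ≡ 5 (mod 9).
    Then x = 2 + 28·5 = 142, valid modulo lcm(28, 9) = 252: x ≡ 142 (mod 252).
Verify: 142 mod 4 = 2 ✓, 142 mod 7 = 2 ✓, 142 mod 9 = 7 ✓.

x ≡ 142 (mod 252).


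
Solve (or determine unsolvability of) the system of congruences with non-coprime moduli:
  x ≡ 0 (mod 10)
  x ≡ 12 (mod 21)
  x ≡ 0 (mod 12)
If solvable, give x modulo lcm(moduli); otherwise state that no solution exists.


Moduli 10, 21, 12 are not pairwise coprime, so CRT works modulo lcm(m_i) when all pairwise compatibility conditions hold.
Pairwise compatibility: gcd(m_i, m_j) must divide a_i - a_j for every pair.
Merge one congruence at a time:
  Start: x ≡ 0 (mod 10).
  Combine with x ≡ 12 (mod 21): gcd(10, 21) = 1; 12 - 0 = 12, which IS divisible by 1, so compatible.
    Write x = 0 + 10·t and substitute into x ≡ 12 (mod 21): 10·t ≡ 12 − 0 = 12 (mod 21).
    The inverse of 10 mod 21 is 19 (since 10·19 = 190 = 9·21 + 1), so t ≡ 19·12 = 228 ≡ 18 (mod 21).
    Then x = 0 + 10·18 = 180, valid modulo lcm(10, 21) = 210: x ≡ 180 (mod 210).
  Combine with x ≡ 0 (mod 12): gcd(210, 12) = 6; 0 - 180 = -180, which IS divisible by 6, so compatible.
    Write x = 180 + 210·t and substitute into x ≡ 0 (mod 12): 210·t ≡ 0 − 180 = -180 (mod 12).
    Divide the congruence (and modulus) by g = 6: 35·t ≡ -30 (mod 2).
    Reduce coefficients mod 2: 1·t ≡ 0 (mod 2).
    So t ≡ 0 (mod 2).
    Then x = 180 + 210·0 = 180, valid modulo lcm(210, 12) = 420: x ≡ 180 (mod 420).
Verify: 180 mod 10 = 0, 180 mod 21 = 12, 180 mod 12 = 0.

x ≡ 180 (mod 420).


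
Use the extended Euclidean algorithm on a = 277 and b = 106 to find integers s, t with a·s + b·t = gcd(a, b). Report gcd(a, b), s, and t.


Euclidean algorithm on (277, 106) — divide until remainder is 0:
  277 = 2 · 106 + 65
  106 = 1 · 65 + 41
  65 = 1 · 41 + 24
  41 = 1 · 24 + 17
  24 = 1 · 17 + 7
  17 = 2 · 7 + 3
  7 = 2 · 3 + 1
  3 = 3 · 1 + 0
gcd(277, 106) = 1.
Track Bezout coefficients alongside the remainders: start with r₀ = 277 = a·1 + b·0 (s = 1, t = 0) and r₁ = 106 = a·0 + b·1 (s = 0, t = 1); each new remainder r_{k+1} = r_{k-1} − q_k·r_k inherits s_{k+1} = s_{k-1} − q_k·s_k, t_{k+1} = t_{k-1} − q_k·t_k, so r_k = a·s_k + b·t_k at every step:
  q = 2: r = 65, s = 1 − 2·0 = 1, t = 0 − 2·1 = -2  (check: 277·1 + 106·(-2) = 65)
  q = 1: r = 41, s = 0 − 1·1 = -1, t = 1 − 1·(-2) = 3  (check: 277·(-1) + 106·3 = 41)
  q = 1: r = 24, s = 1 − 1·(-1) = 2, t = -2 − 1·3 = -5  (check: 277·2 + 106·(-5) = 24)
  q = 1: r = 17, s = -1 − 1·2 = -3, t = 3 − 1·(-5) = 8  (check: 277·(-3) + 106·8 = 17)
  q = 1: r = 7, s = 2 − 1·(-3) = 5, t = -5 − 1·8 = -13  (check: 277·5 + 106·(-13) = 7)
  q = 2: r = 3, s = -3 − 2·5 = -13, t = 8 − 2·(-13) = 34  (check: 277·(-13) + 106·34 = 3)
  q = 2: r = 1, s = 5 − 2·(-13) = 31, t = -13 − 2·34 = -81  (check: 277·31 + 106·(-81) = 1)
The row with r = 1 (the gcd) gives the Bezout coefficients s = 31, t = -81.
Result: 277 · (31) + 106 · (-81) = 1.

gcd(277, 106) = 1; s = 31, t = -81 (check: 277·31 + 106·(-81) = 1).


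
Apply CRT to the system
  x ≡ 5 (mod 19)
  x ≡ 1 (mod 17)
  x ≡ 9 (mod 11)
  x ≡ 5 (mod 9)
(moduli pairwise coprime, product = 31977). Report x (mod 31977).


Product of moduli M = 19 · 17 · 11 · 9 = 31977.
Merge one congruence at a time:
  Start: x ≡ 5 (mod 19).
  Combine with x ≡ 1 (mod 17); new modulus lcm = 323.
    Write x = 5 + 19·t and substitute into x ≡ 1 (mod 17): 19·t ≡ 1 − 5 = -4 (mod 17).
    Reduce coefficients mod 17: 2·t ≡ 13 (mod 17).
    The inverse of 2 mod 17 is 9 (since 2·9 = 18 = 1·17 + 1), so t ≡ 9·13 = 117 ≡ 15 (mod 17).
    Then x = 5 + 19·15 = 290, valid modulo lcm(19, 17) = 323: x ≡ 290 (mod 323).
  Combine with x ≡ 9 (mod 11); new modulus lcm = 3553.
    Write x = 290 + 323·t and substitute into x ≡ 9 (mod 11): 323·t ≡ 9 − 290 = -281 (mod 11).
    Reduce coefficients mod 11: 4·t ≡ 5 (mod 11).
    The inverse of 4 mod 11 is 3 (since 4·3 = 12 = 1·11 + 1), so t ≡ 3·5 = 15 ≡ 4 (mod 11).
    Then x = 290 + 323·4 = 1582, valid modulo lcm(323, 11) = 3553: x ≡ 1582 (mod 3553).
  Combine with x ≡ 5 (mod 9); new modulus lcm = 31977.
    Write x = 1582 + 3553·t and substitute into x ≡ 5 (mod 9): 3553·t ≡ 5 − 1582 = -1577 (mod 9).
    Reduce coefficients mod 9: 7·t ≡ 7 (mod 9).
    The inverse of 7 mod 9 is 4 (since 7·4 = 28 = 3·9 + 1), so t ≡ 4·7 = 28 ≡ 1 (mod 9).
    Then x = 1582 + 3553·1 = 5135, valid modulo lcm(3553, 9) = 31977: x ≡ 5135 (mod 31977).
Verify against each original: 5135 mod 19 = 5, 5135 mod 17 = 1, 5135 mod 11 = 9, 5135 mod 9 = 5.

x ≡ 5135 (mod 31977).


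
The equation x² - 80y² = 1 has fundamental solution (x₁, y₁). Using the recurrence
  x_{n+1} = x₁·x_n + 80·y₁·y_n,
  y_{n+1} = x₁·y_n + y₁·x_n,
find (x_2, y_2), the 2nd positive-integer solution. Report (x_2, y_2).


Step 1: Find the fundamental solution (x₁, y₁) of x² - 80y² = 1.
  Expand √80 as a continued fraction. a₀ = ⌊√80⌋ = 8; iterate m_{k+1} = d_k·a_k − m_k, d_{k+1} = (80 − m_{k+1}²)/d_k, a_{k+1} = ⌊(a₀ + m_{k+1})/d_{k+1}⌋ (starting m₀ = 0, d₀ = 1), with convergents p_k = a_k·p_{k-1} + p_{k-2}, q_k = a_k·q_{k-1} + q_{k-2} (p₋₁ = 1, q₋₁ = 0):
  k = 0: a₀ = 8; p₀/q₀ = 8/1; p₀² − 80·q₀² = 64 − 80 = -16.
  k = 1: m = 8, d = 16, a = ⌊(8 + 8)/16⌋ = 1; p/q = (1·8 + 1)/(1·1 + 0) = 9/1; p² − 80·q² = 81 − 80 = 1.
  The first convergent with p² − 80·q² = 1 gives the fundamental solution (x₁, y₁) = (9, 1).
Step 2: Apply the recurrence (x_{n+1}, y_{n+1}) = (x₁x_n + 80y₁y_n, x₁y_n + y₁x_n) repeatedly.
  From (x_1, y_1) = (9, 1): x_2 = 9·9 + 80·1·1 = 161; y_2 = 9·1 + 1·9 = 18.
Step 3: Verify x_2² - 80·y_2² = 25921 - 25920 = 1 (should be 1). ✓

(x_1, y_1) = (9, 1); (x_2, y_2) = (161, 18).


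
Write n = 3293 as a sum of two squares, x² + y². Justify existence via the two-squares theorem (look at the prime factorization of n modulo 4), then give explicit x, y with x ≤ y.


Step 1: Factor n = 3293 = 37 · 89.
Step 2: Check the mod-4 condition on each prime factor: 37 ≡ 1 (mod 4), exponent 1; 89 ≡ 1 (mod 4), exponent 1.
All primes ≡ 3 (mod 4) appear to even exponent (or don't appear), so by the two-squares theorem n IS expressible as a sum of two squares.
Step 3: Build a representation. Here n = 37 · 89 is a product of primes ≡ 1 (mod 4). Each prime p ≡ 1 (mod 4) is itself a sum of two squares; find a² by testing p − a² for a perfect square:
  37: 37 − 1² = 36 = 6² ⇒ 37 = 1² + 6².
  89: 89 − 1² = 88, 89 − 2² = 85, 89 − 3² = 80, 89 − 4² = 73, 89 − 5² = 64 = 8² ⇒ 89 = 5² + 8².
  Combine using the Brahmagupta–Fibonacci identity (a² + b²)(c² + d²) = (ac − bd)² + (ad + bc)² = (ac + bd)² + (ad − bc)²:
  37 · 89 = 3293: from (1² + 6²)(5² + 8²), take (1·5 − 6·8, 1·8 + 6·5) = (5 − 48, 8 + 30) = (-43, 38); dropping signs (only squares matter) gives (43, 38); check 43² + 38² = 1849 + 1444 = 3293 ✓.
Step 4: Order so x ≤ y and verify: 38² + 43² = 1444 + 1849 = 3293 = n. ✓

n = 3293 = 38² + 43² (one valid representation with x ≤ y).


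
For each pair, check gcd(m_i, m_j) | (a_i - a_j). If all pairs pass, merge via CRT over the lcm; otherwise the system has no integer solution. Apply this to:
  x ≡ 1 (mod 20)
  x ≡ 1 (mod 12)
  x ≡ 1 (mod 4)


Moduli 20, 12, 4 are not pairwise coprime, so CRT works modulo lcm(m_i) when all pairwise compatibility conditions hold.
Pairwise compatibility: gcd(m_i, m_j) must divide a_i - a_j for every pair.
Merge one congruence at a time:
  Start: x ≡ 1 (mod 20).
  Combine with x ≡ 1 (mod 12): gcd(20, 12) = 4; 1 - 1 = 0, which IS divisible by 4, so compatible.
    Write x = 1 + 20·t and substitute into x ≡ 1 (mod 12): 20·t ≡ 1 − 1 = 0 (mod 12).
    Divide the congruence (and modulus) by g = 4: 5·t ≡ 0 (mod 3).
    Reduce coefficients mod 3: 2·t ≡ 0 (mod 3).
    The inverse of 2 mod 3 is 2 (since 2·2 = 4 = 1·3 + 1), so t ≡ 2·0 = 0 ≡ 0 (mod 3).
    Then x = 1 + 20·0 = 1, valid modulo lcm(20, 12) = 60: x ≡ 1 (mod 60).
  Combine with x ≡ 1 (mod 4): gcd(60, 4) = 4; 1 - 1 = 0, which IS divisible by 4, so compatible.
    Write x = 1 + 60·t and substitute into x ≡ 1 (mod 4): 60·t ≡ 1 − 1 = 0 (mod 4).
    Divide the congruence (and modulus) by g = 4: 15·t ≡ 0 (mod 1).
    Modulo 1 every t works; take t = 0.
    Then x = 1 + 60·0 = 1, valid modulo lcm(60, 4) = 60: x ≡ 1 (mod 60).
Verify: 1 mod 20 = 1, 1 mod 12 = 1, 1 mod 4 = 1.

x ≡ 1 (mod 60).


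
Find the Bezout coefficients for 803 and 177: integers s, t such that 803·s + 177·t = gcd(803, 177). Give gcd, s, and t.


Euclidean algorithm on (803, 177) — divide until remainder is 0:
  803 = 4 · 177 + 95
  177 = 1 · 95 + 82
  95 = 1 · 82 + 13
  82 = 6 · 13 + 4
  13 = 3 · 4 + 1
  4 = 4 · 1 + 0
gcd(803, 177) = 1.
Track Bezout coefficients alongside the remainders: start with r₀ = 803 = a·1 + b·0 (s = 1, t = 0) and r₁ = 177 = a·0 + b·1 (s = 0, t = 1); each new remainder r_{k+1} = r_{k-1} − q_k·r_k inherits s_{k+1} = s_{k-1} − q_k·s_k, t_{k+1} = t_{k-1} − q_k·t_k, so r_k = a·s_k + b·t_k at every step:
  q = 4: r = 95, s = 1 − 4·0 = 1, t = 0 − 4·1 = -4  (check: 803·1 + 177·(-4) = 95)
  q = 1: r = 82, s = 0 − 1·1 = -1, t = 1 − 1·(-4) = 5  (check: 803·(-1) + 177·5 = 82)
  q = 1: r = 13, s = 1 − 1·(-1) = 2, t = -4 − 1·5 = -9  (check: 803·2 + 177·(-9) = 13)
  q = 6: r = 4, s = -1 − 6·2 = -13, t = 5 − 6·(-9) = 59  (check: 803·(-13) + 177·59 = 4)
  q = 3: r = 1, s = 2 − 3·(-13) = 41, t = -9 − 3·59 = -186  (check: 803·41 + 177·(-186) = 1)
The row with r = 1 (the gcd) gives the Bezout coefficients s = 41, t = -186.
Result: 803 · (41) + 177 · (-186) = 1.

gcd(803, 177) = 1; s = 41, t = -186 (check: 803·41 + 177·(-186) = 1).


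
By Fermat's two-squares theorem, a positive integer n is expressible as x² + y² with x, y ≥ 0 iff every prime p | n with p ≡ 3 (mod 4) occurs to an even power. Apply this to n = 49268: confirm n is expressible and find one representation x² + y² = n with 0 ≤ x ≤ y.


Step 1: Factor n = 49268 = 2^2 · 109 · 113.
Step 2: Check the mod-4 condition on each prime factor: 2 = 2 (special); 109 ≡ 1 (mod 4), exponent 1; 113 ≡ 1 (mod 4), exponent 1.
All primes ≡ 3 (mod 4) appear to even exponent (or don't appear), so by the two-squares theorem n IS expressible as a sum of two squares.
Step 3: Build a representation. Group n = k² · m with k = 2 and m = 109 · 113 = 12317 (a product of primes ≡ 1 (mod 4)); a representation of m scales to one of n via (k·x)² + (k·y)² = k²(x² + y²). Each prime p ≡ 1 (mod 4) is itself a sum of two squares; find a² by testing p − a² for a perfect square:
  109: 109 − 1² = 108, 109 − 2² = 105, 109 − 3² = 100 = 10² ⇒ 109 = 3² + 10².
  113: 113 − 1² = 112, 113 − 2² = 109, 113 − 3² = 104, 113 − 4² = 97, 113 − 5² = 88, 113 − 6² = 77, 113 − 7² = 64 = 8² ⇒ 113 = 7² + 8².
  Combine using the Brahmagupta–Fibonacci identity (a² + b²)(c² + d²) = (ac − bd)² + (ad + bc)² = (ac + bd)² + (ad − bc)²:
  109 · 113 = 12317: from (3² + 10²)(7² + 8²), take (3·7 − 10·8, 3·8 + 10·7) = (21 − 80, 24 + 70) = (-59, 94); dropping signs (only squares matter) gives (59, 94); check 59² + 94² = 3481 + 8836 = 12317 ✓.
  Scale by k = 2: (2·59, 2·94) = (118, 188).
Step 4: Order so x ≤ y and verify: 118² + 188² = 13924 + 35344 = 49268 = n. ✓

n = 49268 = 118² + 188² (one valid representation with x ≤ y).


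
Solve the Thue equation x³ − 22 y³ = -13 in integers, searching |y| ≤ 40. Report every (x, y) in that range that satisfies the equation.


The equation is x³ - 22y³ = -13. For fixed y, x³ = 22·y³ − 13, so a solution requires the RHS to be a perfect cube.
Strategy: iterate y from -40 to 40, compute RHS = 22·y³ − 13, and check whether it is a (positive or negative) perfect cube.
Check small values of y:
  y = 0: RHS = -13 is not a perfect cube.
  y = 1: RHS = 9 is not a perfect cube.
  y = -1: RHS = -35 is not a perfect cube.
  y = 2: RHS = 163 is not a perfect cube.
  y = -2: RHS = -189 is not a perfect cube.
  y = 3: RHS = 581 is not a perfect cube.
  y = -3: RHS = -607 is not a perfect cube.
Continuing the search up to |y| = 40 finds no solutions either.
No (x, y) in the scanned range satisfies the equation.

No integer solutions with |y| ≤ 40.


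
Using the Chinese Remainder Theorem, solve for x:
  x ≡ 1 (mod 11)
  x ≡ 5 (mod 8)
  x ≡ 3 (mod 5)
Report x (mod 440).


Moduli 11, 8, 5 are pairwise coprime; by CRT there is a unique solution modulo M = 11 · 8 · 5 = 440.
Solve pairwise, accumulating the modulus:
  Start with x ≡ 1 (mod 11).
  Combine with x ≡ 5 (mod 8): since gcd(11, 8) = 1, we get a unique residue mod 88.
    Write x = 1 + 11·t and substitute into x ≡ 5 (mod 8): 11·t ≡ 5 − 1 = 4 (mod 8).
    Reduce coefficients mod 8: 3·t ≡ 4 (mod 8).
    The inverse of 3 mod 8 is 3 (since 3·3 = 9 = 1·8 + 1), so t ≡ 3·4 = 12 ≡ 4 (mod 8).
    Then x = 1 + 11·4 = 45, valid modulo lcm(11, 8) = 88: x ≡ 45 (mod 88).
  Combine with x ≡ 3 (mod 5): since gcd(88, 5) = 1, we get a unique residue mod 440.
    Write x = 45 + 88·t and substitute into x ≡ 3 (mod 5): 88·t ≡ 3 − 45 = -42 (mod 5).
    Reduce coefficients mod 5: 3·t ≡ 3 (mod 5).
    The inverse of 3 mod 5 is 2 (since 3·2 = 6 = 1·5 + 1), so t ≡ 2·3 = 6 ≡ 1 (mod 5).
    Then x = 45 + 88·1 = 133, valid modulo lcm(88, 5) = 440: x ≡ 133 (mod 440).
Verify: 133 mod 11 = 1 ✓, 133 mod 8 = 5 ✓, 133 mod 5 = 3 ✓.

x ≡ 133 (mod 440).


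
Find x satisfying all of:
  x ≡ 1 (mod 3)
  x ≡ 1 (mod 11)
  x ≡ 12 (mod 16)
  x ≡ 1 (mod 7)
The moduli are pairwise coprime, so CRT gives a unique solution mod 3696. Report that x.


Product of moduli M = 3 · 11 · 16 · 7 = 3696.
Merge one congruence at a time:
  Start: x ≡ 1 (mod 3).
  Combine with x ≡ 1 (mod 11); new modulus lcm = 33.
    Write x = 1 + 3·t and substitute into x ≡ 1 (mod 11): 3·t ≡ 1 − 1 = 0 (mod 11).
    The inverse of 3 mod 11 is 4 (since 3·4 = 12 = 1·11 + 1), so t ≡ 4·0 = 0 ≡ 0 (mod 11).
    Then x = 1 + 3·0 = 1, valid modulo lcm(3, 11) = 33: x ≡ 1 (mod 33).
  Combine with x ≡ 12 (mod 16); new modulus lcm = 528.
    Write x = 1 + 33·t and substitute into x ≡ 12 (mod 16): 33·t ≡ 12 − 1 = 11 (mod 16).
    Reduce coefficients mod 16: 1·t ≡ 11 (mod 16).
    So t ≡ 11 (mod 16).
    Then x = 1 + 33·11 = 364, valid modulo lcm(33, 16) = 528: x ≡ 364 (mod 528).
  Combine with x ≡ 1 (mod 7); new modulus lcm = 3696.
    Write x = 364 + 528·t and substitute into x ≡ 1 (mod 7): 528·t ≡ 1 − 364 = -363 (mod 7).
    Reduce coefficients mod 7: 3·t ≡ 1 (mod 7).
    The inverse of 3 mod 7 is 5 (since 3·5 = 15 = 2·7 + 1), so t ≡ 5·1 = 5 ≡ 5 (mod 7).
    Then x = 364 + 528·5 = 3004, valid modulo lcm(528, 7) = 3696: x ≡ 3004 (mod 3696).
Verify against each original: 3004 mod 3 = 1, 3004 mod 11 = 1, 3004 mod 16 = 12, 3004 mod 7 = 1.

x ≡ 3004 (mod 3696).


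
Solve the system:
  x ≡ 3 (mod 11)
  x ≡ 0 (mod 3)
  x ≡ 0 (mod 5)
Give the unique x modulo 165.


Moduli 11, 3, 5 are pairwise coprime; by CRT there is a unique solution modulo M = 11 · 3 · 5 = 165.
Solve pairwise, accumulating the modulus:
  Start with x ≡ 3 (mod 11).
  Combine with x ≡ 0 (mod 3): since gcd(11, 3) = 1, we get a unique residue mod 33.
    Write x = 3 + 11·t and substitute into x ≡ 0 (mod 3): 11·t ≡ 0 − 3 = -3 (mod 3).
    Reduce coefficients mod 3: 2·t ≡ 0 (mod 3).
    The inverse of 2 mod 3 is 2 (since 2·2 = 4 = 1·3 + 1), so t ≡ 2·0 = 0 ≡ 0 (mod 3).
    Then x = 3 + 11·0 = 3, valid modulo lcm(11, 3) = 33: x ≡ 3 (mod 33).
  Combine with x ≡ 0 (mod 5): since gcd(33, 5) = 1, we get a unique residue mod 165.
    Write x = 3 + 33·t and substitute into x ≡ 0 (mod 5): 33·t ≡ 0 − 3 = -3 (mod 5).
    Reduce coefficients mod 5: 3·t ≡ 2 (mod 5).
    The inverse of 3 mod 5 is 2 (since 3·2 = 6 = 1·5 + 1), so t ≡ 2·2 = 4 ≡ 4 (mod 5).
    Then x = 3 + 33·4 = 135, valid modulo lcm(33, 5) = 165: x ≡ 135 (mod 165).
Verify: 135 mod 11 = 3 ✓, 135 mod 3 = 0 ✓, 135 mod 5 = 0 ✓.

x ≡ 135 (mod 165).


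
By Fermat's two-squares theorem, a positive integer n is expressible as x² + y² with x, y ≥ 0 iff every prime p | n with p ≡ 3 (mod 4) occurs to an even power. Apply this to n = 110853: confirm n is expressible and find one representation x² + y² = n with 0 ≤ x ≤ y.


Step 1: Factor n = 110853 = 3^2 · 109 · 113.
Step 2: Check the mod-4 condition on each prime factor: 3 ≡ 3 (mod 4), exponent 2 (must be even); 109 ≡ 1 (mod 4), exponent 1; 113 ≡ 1 (mod 4), exponent 1.
All primes ≡ 3 (mod 4) appear to even exponent (or don't appear), so by the two-squares theorem n IS expressible as a sum of two squares.
Step 3: Build a representation. Group n = k² · m with k = 3 and m = 109 · 113 = 12317 (a product of primes ≡ 1 (mod 4)); a representation of m scales to one of n via (k·x)² + (k·y)² = k²(x² + y²). Each prime p ≡ 1 (mod 4) is itself a sum of two squares; find a² by testing p − a² for a perfect square:
  109: 109 − 1² = 108, 109 − 2² = 105, 109 − 3² = 100 = 10² ⇒ 109 = 3² + 10².
  113: 113 − 1² = 112, 113 − 2² = 109, 113 − 3² = 104, 113 − 4² = 97, 113 − 5² = 88, 113 − 6² = 77, 113 − 7² = 64 = 8² ⇒ 113 = 7² + 8².
  Combine using the Brahmagupta–Fibonacci identity (a² + b²)(c² + d²) = (ac − bd)² + (ad + bc)² = (ac + bd)² + (ad − bc)²:
  109 · 113 = 12317: from (3² + 10²)(7² + 8²), take (3·7 − 10·8, 3·8 + 10·7) = (21 − 80, 24 + 70) = (-59, 94); dropping signs (only squares matter) gives (59, 94); check 59² + 94² = 3481 + 8836 = 12317 ✓.
  Scale by k = 3: (3·59, 3·94) = (177, 282).
Step 4: Order so x ≤ y and verify: 177² + 282² = 31329 + 79524 = 110853 = n. ✓

n = 110853 = 177² + 282² (one valid representation with x ≤ y).
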